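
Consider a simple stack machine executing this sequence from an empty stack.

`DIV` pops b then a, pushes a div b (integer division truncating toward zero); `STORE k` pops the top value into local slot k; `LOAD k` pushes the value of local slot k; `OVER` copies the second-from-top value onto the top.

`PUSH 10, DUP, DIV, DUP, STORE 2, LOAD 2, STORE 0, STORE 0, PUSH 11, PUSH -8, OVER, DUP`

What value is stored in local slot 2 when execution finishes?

PUSH 10 -> [10]
DUP     -> [10, 10]
DIV     -> [1]
DUP     -> [1, 1]
STORE 2 -> [1]
LOAD 2  -> [1, 1]
STORE 0 -> [1]
STORE 0 -> []
PUSH 11 -> [11]
PUSH -8 -> [11, -8]
OVER    -> [11, -8, 11]
DUP     -> [11, -8, 11, 11]

1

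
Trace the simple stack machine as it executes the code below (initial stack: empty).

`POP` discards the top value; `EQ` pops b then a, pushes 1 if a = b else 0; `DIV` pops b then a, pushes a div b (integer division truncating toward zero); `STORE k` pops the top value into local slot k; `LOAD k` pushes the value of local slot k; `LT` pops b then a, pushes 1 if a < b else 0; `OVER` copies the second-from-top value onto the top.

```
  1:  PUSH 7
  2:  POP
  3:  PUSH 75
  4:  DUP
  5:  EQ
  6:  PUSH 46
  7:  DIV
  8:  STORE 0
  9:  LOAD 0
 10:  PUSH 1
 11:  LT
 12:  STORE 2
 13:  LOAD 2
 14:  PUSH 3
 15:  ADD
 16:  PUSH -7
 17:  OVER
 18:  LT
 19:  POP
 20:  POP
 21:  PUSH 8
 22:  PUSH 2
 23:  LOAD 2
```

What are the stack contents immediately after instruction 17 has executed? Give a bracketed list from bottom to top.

PUSH 7  → [7]
POP     → []
PUSH 75 → [75]
DUP     → [75, 75]
EQ      → [1]
PUSH 46 → [1, 46]
DIV     → [0]
STORE 0 → []
LOAD 0  → [0]
PUSH 1  → [0, 1]
LT      → [1]
STORE 2 → []
LOAD 2  → [1]
PUSH 3  → [1, 3]
ADD     → [4]
PUSH -7 → [4, -7]
OVER    → [4, -7, 4]

[4, -7, 4]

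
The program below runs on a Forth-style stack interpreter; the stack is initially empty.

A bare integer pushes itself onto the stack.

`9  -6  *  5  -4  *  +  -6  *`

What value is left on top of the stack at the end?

9  → 9
-6 → 9 -6
*  → -54
5  → -54 5
-4 → -54 5 -4
*  → -54 -20
+  → -74
-6 → -74 -6
*  → 444

444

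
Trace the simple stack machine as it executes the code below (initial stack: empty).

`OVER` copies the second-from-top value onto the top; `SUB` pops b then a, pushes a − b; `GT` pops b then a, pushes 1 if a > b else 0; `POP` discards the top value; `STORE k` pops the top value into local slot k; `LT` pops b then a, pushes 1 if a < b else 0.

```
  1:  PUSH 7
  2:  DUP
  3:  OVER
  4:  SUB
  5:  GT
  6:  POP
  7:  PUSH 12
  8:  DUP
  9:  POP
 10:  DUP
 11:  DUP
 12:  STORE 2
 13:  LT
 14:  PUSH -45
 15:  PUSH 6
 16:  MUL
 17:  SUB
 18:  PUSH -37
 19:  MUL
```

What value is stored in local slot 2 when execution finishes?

PUSH 7   -> [7]
DUP      -> [7, 7]
OVER     -> [7, 7, 7]
SUB      -> [7, 0]
GT       -> [1]
POP      -> []
PUSH 12  -> [12]
DUP      -> [12, 12]
POP      -> [12]
DUP      -> [12, 12]
DUP      -> [12, 12, 12]
STORE 2  -> [12, 12]
LT       -> [0]
PUSH -45 -> [0, -45]
PUSH 6   -> [0, -45, 6]
MUL      -> [0, -270]
SUB      -> [270]
PUSH -37 -> [270, -37]
MUL      -> [-9990]

12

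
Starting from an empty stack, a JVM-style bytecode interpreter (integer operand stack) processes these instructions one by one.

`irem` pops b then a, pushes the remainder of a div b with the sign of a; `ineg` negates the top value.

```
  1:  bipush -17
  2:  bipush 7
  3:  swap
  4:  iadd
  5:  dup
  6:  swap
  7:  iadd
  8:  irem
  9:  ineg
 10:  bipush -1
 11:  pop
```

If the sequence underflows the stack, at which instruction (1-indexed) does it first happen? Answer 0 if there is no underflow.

bipush -17  -17
bipush 7    -17 7
swap        7 -17
iadd        -10
dup         -10 -10
swap        -10 -10
iadd        -20
irem  — needs 2 operands, stack has 1 → underflow

8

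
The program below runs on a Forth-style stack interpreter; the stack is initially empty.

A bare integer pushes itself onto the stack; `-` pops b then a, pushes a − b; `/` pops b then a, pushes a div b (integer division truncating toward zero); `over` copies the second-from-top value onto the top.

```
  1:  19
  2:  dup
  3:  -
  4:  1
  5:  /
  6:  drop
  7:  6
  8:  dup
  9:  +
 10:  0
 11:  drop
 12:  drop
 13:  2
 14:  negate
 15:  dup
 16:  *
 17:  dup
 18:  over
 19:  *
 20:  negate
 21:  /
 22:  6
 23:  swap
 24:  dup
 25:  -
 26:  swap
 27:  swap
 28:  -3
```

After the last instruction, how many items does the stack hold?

19     -> [19]
dup    -> [19, 19]
-      -> [0]
1      -> [0, 1]
/      -> [0]
drop   -> []
6      -> [6]
dup    -> [6, 6]
+      -> [12]
0      -> [12, 0]
drop   -> [12]
drop   -> []
2      -> [2]
negate -> [-2]
dup    -> [-2, -2]
*      -> [4]
dup    -> [4, 4]
over   -> [4, 4, 4]
*      -> [4, 16]
negate -> [4, -16]
/      -> [0]
6      -> [0, 6]
swap   -> [6, 0]
dup    -> [6, 0, 0]
-      -> [6, 0]
swap   -> [0, 6]
swap   -> [6, 0]
-3     -> [6, 0, -3]

3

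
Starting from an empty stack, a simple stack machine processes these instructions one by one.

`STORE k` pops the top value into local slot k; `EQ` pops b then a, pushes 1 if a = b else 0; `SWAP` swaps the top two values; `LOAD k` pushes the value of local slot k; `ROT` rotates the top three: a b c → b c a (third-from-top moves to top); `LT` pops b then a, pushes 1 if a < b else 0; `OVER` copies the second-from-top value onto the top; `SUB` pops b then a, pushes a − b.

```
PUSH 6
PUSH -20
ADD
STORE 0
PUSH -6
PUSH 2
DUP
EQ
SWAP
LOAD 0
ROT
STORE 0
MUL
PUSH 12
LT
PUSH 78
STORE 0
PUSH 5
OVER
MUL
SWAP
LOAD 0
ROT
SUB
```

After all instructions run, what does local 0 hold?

PUSH 6    6
PUSH -20  6 -20
ADD       -14
STORE 0   (empty)
PUSH -6   -6
PUSH 2    -6 2
DUP       -6 2 2
EQ        -6 1
SWAP      1 -6
LOAD 0    1 -6 -14
ROT       -6 -14 1
STORE 0   -6 -14
MUL       84
PUSH 12   84 12
LT        0
PUSH 78   0 78
STORE 0   0
PUSH 5    0 5
OVER      0 5 0
MUL       0 0
SWAP      0 0
LOAD 0    0 0 78
ROT       0 78 0
SUB       0 78

78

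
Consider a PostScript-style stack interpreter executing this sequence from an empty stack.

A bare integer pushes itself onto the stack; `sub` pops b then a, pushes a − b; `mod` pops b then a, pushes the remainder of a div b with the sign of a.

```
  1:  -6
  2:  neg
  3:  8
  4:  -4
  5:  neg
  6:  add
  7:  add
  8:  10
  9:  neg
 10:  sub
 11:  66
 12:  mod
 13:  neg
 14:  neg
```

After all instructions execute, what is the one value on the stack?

-6  : -6
neg : 6
8   : 6 8
-4  : 6 8 -4
neg : 6 8 4
add : 6 12
add : 18
10  : 18 10
neg : 18 -10
sub : 28
66  : 28 66
mod : 28
neg : -28
neg : 28

28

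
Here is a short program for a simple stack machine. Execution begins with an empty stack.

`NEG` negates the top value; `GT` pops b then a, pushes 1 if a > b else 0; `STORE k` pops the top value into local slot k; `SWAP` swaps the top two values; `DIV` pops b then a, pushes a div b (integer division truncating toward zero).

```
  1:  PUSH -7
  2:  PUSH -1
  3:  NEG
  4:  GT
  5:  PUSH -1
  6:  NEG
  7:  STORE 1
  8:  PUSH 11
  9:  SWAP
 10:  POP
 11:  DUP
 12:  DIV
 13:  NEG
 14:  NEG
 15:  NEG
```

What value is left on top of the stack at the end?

PUSH -7 → [-7]
PUSH -1 → [-7, -1]
NEG     → [-7, 1]
GT      → [0]
PUSH -1 → [0, -1]
NEG     → [0, 1]
STORE 1 → [0]
PUSH 11 → [0, 11]
SWAP    → [11, 0]
POP     → [11]
DUP     → [11, 11]
DIV     → [1]
NEG     → [-1]
NEG     → [1]
NEG     → [-1]

-1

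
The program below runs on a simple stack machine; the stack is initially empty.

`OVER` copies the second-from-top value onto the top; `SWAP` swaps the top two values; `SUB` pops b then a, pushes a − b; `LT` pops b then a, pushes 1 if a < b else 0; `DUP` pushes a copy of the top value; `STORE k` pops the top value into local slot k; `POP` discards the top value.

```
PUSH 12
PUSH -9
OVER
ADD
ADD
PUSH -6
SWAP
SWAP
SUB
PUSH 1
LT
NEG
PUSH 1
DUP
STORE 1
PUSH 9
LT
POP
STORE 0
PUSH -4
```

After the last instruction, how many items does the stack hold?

PUSH 12  [12]
PUSH -9  [12, -9]
OVER     [12, -9, 12]
ADD      [12, 3]
ADD      [15]
PUSH -6  [15, -6]
SWAP     [-6, 15]
SWAP     [15, -6]
SUB      [21]
PUSH 1   [21, 1]
LT       [0]
NEG      [0]
PUSH 1   [0, 1]
DUP      [0, 1, 1]
STORE 1  [0, 1]
PUSH 9   [0, 1, 9]
LT       [0, 1]
POP      [0]
STORE 0  []
PUSH -4  [-4]

1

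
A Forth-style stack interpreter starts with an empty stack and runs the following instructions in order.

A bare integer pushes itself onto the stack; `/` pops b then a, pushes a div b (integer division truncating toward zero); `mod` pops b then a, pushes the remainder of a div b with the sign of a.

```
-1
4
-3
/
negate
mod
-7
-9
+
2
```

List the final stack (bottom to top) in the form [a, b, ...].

[0, -16, 2]

-1     : -1
4      : -1 4
-3     : -1 4 -3
/      : -1 -1
negate : -1 1
mod    : 0
-7     : 0 -7
-9     : 0 -7 -9
+      : 0 -16
2      : 0 -16 2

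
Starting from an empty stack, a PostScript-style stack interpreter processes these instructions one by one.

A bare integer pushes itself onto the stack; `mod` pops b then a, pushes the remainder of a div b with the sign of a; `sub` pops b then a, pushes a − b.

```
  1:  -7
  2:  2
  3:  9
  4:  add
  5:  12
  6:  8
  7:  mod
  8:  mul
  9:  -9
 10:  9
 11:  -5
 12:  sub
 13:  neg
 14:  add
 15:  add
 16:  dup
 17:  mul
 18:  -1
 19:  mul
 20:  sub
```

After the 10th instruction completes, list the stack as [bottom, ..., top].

[-7, 44, -9, 9]

-7  → -7
2   → -7 2
9   → -7 2 9
add → -7 11
12  → -7 11 12
8   → -7 11 12 8
mod → -7 11 4
mul → -7 44
-9  → -7 44 -9
9   → -7 44 -9 9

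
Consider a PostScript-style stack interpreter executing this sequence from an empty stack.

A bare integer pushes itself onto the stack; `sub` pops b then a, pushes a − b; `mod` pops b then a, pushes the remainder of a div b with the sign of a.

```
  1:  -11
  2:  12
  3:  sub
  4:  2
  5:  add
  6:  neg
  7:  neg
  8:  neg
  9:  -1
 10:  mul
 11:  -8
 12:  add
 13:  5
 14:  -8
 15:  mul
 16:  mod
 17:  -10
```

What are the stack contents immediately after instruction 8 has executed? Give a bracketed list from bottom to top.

-11 : -11
12  : -11 12
sub : -23
2   : -23 2
add : -21
neg : 21
neg : -21
neg : 21

[21]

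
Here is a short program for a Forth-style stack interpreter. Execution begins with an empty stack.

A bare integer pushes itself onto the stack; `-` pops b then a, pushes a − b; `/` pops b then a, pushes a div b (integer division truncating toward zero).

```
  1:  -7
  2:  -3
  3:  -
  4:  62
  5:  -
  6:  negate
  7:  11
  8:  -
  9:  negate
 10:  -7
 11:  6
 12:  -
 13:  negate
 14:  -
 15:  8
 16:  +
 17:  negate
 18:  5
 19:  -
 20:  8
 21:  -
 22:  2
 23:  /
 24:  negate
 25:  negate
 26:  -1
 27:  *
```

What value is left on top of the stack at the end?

-7     -> -7
-3     -> -7 -3
-      -> -4
62     -> -4 62
-      -> -66
negate -> 66
11     -> 66 11
-      -> 55
negate -> -55
-7     -> -55 -7
6      -> -55 -7 6
-      -> -55 -13
negate -> -55 13
-      -> -68
8      -> -68 8
+      -> -60
negate -> 60
5      -> 60 5
-      -> 55
8      -> 55 8
-      -> 47
2      -> 47 2
/      -> 23
negate -> -23
negate -> 23
-1     -> 23 -1
*      -> -23

-23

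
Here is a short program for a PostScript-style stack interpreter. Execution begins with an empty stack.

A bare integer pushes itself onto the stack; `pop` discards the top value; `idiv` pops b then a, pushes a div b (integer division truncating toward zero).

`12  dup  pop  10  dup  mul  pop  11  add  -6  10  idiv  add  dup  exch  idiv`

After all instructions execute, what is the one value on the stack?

12   : 12
dup  : 12 12
pop  : 12
10   : 12 10
dup  : 12 10 10
mul  : 12 100
pop  : 12
11   : 12 11
add  : 23
-6   : 23 -6
10   : 23 -6 10
idiv : 23 0
add  : 23
dup  : 23 23
exch : 23 23
idiv : 1

1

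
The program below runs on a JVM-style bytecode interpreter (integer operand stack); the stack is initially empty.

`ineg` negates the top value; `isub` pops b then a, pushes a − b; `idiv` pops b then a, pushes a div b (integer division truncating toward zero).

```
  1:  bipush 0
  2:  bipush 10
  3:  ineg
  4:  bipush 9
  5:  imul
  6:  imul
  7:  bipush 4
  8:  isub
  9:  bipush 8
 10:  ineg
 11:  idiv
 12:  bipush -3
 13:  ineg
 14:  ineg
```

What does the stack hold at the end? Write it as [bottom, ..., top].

bipush 0   0
bipush 10  0 10
ineg       0 -10
bipush 9   0 -10 9
imul       0 -90
imul       0
bipush 4   0 4
isub       -4
bipush 8   -4 8
ineg       -4 -8
idiv       0
bipush -3  0 -3
ineg       0 3
ineg       0 -3

[0, -3]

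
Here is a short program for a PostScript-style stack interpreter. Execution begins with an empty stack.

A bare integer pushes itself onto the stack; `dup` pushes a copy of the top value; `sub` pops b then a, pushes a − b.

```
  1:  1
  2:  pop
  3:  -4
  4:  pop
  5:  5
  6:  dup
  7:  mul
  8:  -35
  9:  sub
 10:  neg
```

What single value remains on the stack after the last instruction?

-60

1   → 1
pop → (empty)
-4  → -4
pop → (empty)
5   → 5
dup → 5 5
mul → 25
-35 → 25 -35
sub → 60
neg → -60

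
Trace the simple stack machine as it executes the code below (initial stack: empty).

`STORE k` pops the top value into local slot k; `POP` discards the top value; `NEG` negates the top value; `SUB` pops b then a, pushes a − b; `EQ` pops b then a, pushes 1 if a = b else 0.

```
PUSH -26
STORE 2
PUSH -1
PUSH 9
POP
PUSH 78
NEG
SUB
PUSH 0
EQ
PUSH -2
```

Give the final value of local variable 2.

-26

PUSH -26  [-26]
STORE 2   []
PUSH -1   [-1]
PUSH 9    [-1, 9]
POP       [-1]
PUSH 78   [-1, 78]
NEG       [-1, -78]
SUB       [77]
PUSH 0    [77, 0]
EQ        [0]
PUSH -2   [0, -2]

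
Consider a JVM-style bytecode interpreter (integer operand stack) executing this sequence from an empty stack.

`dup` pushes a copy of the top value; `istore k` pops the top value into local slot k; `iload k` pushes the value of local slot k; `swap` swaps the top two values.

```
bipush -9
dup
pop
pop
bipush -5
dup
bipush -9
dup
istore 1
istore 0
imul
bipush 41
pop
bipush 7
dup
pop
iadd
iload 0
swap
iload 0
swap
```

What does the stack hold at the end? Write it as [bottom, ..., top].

bipush -9 -> -9
dup       -> -9 -9
pop       -> -9
pop       -> (empty)
bipush -5 -> -5
dup       -> -5 -5
bipush -9 -> -5 -5 -9
dup       -> -5 -5 -9 -9
istore 1  -> -5 -5 -9
istore 0  -> -5 -5
imul      -> 25
bipush 41 -> 25 41
pop       -> 25
bipush 7  -> 25 7
dup       -> 25 7 7
pop       -> 25 7
iadd      -> 32
iload 0   -> 32 -9
swap      -> -9 32
iload 0   -> -9 32 -9
swap      -> -9 -9 32

[-9, -9, 32]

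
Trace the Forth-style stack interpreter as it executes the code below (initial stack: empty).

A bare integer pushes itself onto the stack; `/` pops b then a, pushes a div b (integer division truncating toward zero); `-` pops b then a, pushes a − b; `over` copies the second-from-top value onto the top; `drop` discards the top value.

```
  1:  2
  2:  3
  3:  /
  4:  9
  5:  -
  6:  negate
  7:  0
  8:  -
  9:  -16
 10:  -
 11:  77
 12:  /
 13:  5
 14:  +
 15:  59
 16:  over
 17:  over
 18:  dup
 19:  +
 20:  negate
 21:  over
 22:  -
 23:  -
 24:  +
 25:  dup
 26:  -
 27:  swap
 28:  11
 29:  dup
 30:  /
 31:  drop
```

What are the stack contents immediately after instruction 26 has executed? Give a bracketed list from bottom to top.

2      -> 2
3      -> 2 3
/      -> 0
9      -> 0 9
-      -> -9
negate -> 9
0      -> 9 0
-      -> 9
-16    -> 9 -16
-      -> 25
77     -> 25 77
/      -> 0
5      -> 0 5
+      -> 5
59     -> 5 59
over   -> 5 59 5
over   -> 5 59 5 59
dup    -> 5 59 5 59 59
+      -> 5 59 5 118
negate -> 5 59 5 -118
over   -> 5 59 5 -118 5
-      -> 5 59 5 -123
-      -> 5 59 128
+      -> 5 187
dup    -> 5 187 187
-      -> 5 0

[5, 0]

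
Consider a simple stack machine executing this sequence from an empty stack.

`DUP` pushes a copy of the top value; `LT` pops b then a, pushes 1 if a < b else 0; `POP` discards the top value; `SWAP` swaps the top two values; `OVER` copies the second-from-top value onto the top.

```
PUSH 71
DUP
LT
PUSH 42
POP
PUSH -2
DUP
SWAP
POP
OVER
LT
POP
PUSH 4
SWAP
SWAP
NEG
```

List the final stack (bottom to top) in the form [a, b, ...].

[0, -4]

PUSH 71 -> [71]
DUP     -> [71, 71]
LT      -> [0]
PUSH 42 -> [0, 42]
POP     -> [0]
PUSH -2 -> [0, -2]
DUP     -> [0, -2, -2]
SWAP    -> [0, -2, -2]
POP     -> [0, -2]
OVER    -> [0, -2, 0]
LT      -> [0, 1]
POP     -> [0]
PUSH 4  -> [0, 4]
SWAP    -> [4, 0]
SWAP    -> [0, 4]
NEG     -> [0, -4]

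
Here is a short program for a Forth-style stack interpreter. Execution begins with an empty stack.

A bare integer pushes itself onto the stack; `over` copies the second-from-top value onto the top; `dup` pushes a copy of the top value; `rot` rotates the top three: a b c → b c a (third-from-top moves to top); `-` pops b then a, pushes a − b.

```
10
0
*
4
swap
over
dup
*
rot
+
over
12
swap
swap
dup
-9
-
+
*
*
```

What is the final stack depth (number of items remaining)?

2

10    10
0     10 0
*     0
4     0 4
swap  4 0
over  4 0 4
dup   4 0 4 4
*     4 0 16
rot   0 16 4
+     0 20
over  0 20 0
12    0 20 0 12
swap  0 20 12 0
swap  0 20 0 12
dup   0 20 0 12 12
-9    0 20 0 12 12 -9
-     0 20 0 12 21
+     0 20 0 33
*     0 20 0
*     0 0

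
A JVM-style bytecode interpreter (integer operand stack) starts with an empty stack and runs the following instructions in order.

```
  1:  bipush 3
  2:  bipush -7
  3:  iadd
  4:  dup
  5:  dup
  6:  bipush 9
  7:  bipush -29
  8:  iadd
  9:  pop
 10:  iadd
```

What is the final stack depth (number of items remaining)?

2

bipush 3   -> [3]
bipush -7  -> [3, -7]
iadd       -> [-4]
dup        -> [-4, -4]
dup        -> [-4, -4, -4]
bipush 9   -> [-4, -4, -4, 9]
bipush -29 -> [-4, -4, -4, 9, -29]
iadd       -> [-4, -4, -4, -20]
pop        -> [-4, -4, -4]
iadd       -> [-4, -8]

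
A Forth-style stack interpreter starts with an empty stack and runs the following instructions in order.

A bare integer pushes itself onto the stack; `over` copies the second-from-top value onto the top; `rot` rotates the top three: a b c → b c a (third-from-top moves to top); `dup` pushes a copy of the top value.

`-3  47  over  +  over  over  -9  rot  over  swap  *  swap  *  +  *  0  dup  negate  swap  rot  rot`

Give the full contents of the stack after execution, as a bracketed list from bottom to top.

-3     -> -3
47     -> -3 47
over   -> -3 47 -3
+      -> -3 44
over   -> -3 44 -3
over   -> -3 44 -3 44
-9     -> -3 44 -3 44 -9
rot    -> -3 44 44 -9 -3
over   -> -3 44 44 -9 -3 -9
swap   -> -3 44 44 -9 -9 -3
*      -> -3 44 44 -9 27
swap   -> -3 44 44 27 -9
*      -> -3 44 44 -243
+      -> -3 44 -199
*      -> -3 -8756
0      -> -3 -8756 0
dup    -> -3 -8756 0 0
negate -> -3 -8756 0 0
swap   -> -3 -8756 0 0
rot    -> -3 0 0 -8756
rot    -> -3 0 -8756 0

[-3, 0, -8756, 0]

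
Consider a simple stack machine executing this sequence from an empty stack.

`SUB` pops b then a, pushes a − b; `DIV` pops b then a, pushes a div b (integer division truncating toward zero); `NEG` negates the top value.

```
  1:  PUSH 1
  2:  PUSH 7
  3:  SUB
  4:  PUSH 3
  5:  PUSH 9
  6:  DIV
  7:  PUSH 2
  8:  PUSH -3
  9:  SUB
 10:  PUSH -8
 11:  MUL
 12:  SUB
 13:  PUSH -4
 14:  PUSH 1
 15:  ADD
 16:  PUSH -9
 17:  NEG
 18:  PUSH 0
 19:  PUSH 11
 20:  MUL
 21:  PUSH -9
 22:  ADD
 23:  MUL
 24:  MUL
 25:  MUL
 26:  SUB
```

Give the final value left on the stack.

-9726

PUSH 1  : [1]
PUSH 7  : [1, 7]
SUB     : [-6]
PUSH 3  : [-6, 3]
PUSH 9  : [-6, 3, 9]
DIV     : [-6, 0]
PUSH 2  : [-6, 0, 2]
PUSH -3 : [-6, 0, 2, -3]
SUB     : [-6, 0, 5]
PUSH -8 : [-6, 0, 5, -8]
MUL     : [-6, 0, -40]
SUB     : [-6, 40]
PUSH -4 : [-6, 40, -4]
PUSH 1  : [-6, 40, -4, 1]
ADD     : [-6, 40, -3]
PUSH -9 : [-6, 40, -3, -9]
NEG     : [-6, 40, -3, 9]
PUSH 0  : [-6, 40, -3, 9, 0]
PUSH 11 : [-6, 40, -3, 9, 0, 11]
MUL     : [-6, 40, -3, 9, 0]
PUSH -9 : [-6, 40, -3, 9, 0, -9]
ADD     : [-6, 40, -3, 9, -9]
MUL     : [-6, 40, -3, -81]
MUL     : [-6, 40, 243]
MUL     : [-6, 9720]
SUB     : [-9726]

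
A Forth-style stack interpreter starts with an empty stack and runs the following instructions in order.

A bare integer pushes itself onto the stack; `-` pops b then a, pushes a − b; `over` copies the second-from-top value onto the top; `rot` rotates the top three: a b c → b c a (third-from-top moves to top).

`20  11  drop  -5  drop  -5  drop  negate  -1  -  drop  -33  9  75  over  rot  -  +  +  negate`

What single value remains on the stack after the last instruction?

20     -> [20]
11     -> [20, 11]
drop   -> [20]
-5     -> [20, -5]
drop   -> [20]
-5     -> [20, -5]
drop   -> [20]
negate -> [-20]
-1     -> [-20, -1]
-      -> [-19]
drop   -> []
-33    -> [-33]
9      -> [-33, 9]
75     -> [-33, 9, 75]
over   -> [-33, 9, 75, 9]
rot    -> [-33, 75, 9, 9]
-      -> [-33, 75, 0]
+      -> [-33, 75]
+      -> [42]
negate -> [-42]

-42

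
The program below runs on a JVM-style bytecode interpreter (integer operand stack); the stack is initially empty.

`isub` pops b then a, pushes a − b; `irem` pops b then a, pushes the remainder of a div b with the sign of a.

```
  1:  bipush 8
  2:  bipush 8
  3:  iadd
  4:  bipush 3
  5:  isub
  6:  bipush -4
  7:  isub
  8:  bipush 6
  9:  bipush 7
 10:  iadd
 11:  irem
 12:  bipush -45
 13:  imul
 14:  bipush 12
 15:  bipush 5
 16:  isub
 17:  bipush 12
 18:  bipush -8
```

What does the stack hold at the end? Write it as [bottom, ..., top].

[-180, 7, 12, -8]

bipush 8    [8]
bipush 8    [8, 8]
iadd        [16]
bipush 3    [16, 3]
isub        [13]
bipush -4   [13, -4]
isub        [17]
bipush 6    [17, 6]
bipush 7    [17, 6, 7]
iadd        [17, 13]
irem        [4]
bipush -45  [4, -45]
imul        [-180]
bipush 12   [-180, 12]
bipush 5    [-180, 12, 5]
isub        [-180, 7]
bipush 12   [-180, 7, 12]
bipush -8   [-180, 7, 12, -8]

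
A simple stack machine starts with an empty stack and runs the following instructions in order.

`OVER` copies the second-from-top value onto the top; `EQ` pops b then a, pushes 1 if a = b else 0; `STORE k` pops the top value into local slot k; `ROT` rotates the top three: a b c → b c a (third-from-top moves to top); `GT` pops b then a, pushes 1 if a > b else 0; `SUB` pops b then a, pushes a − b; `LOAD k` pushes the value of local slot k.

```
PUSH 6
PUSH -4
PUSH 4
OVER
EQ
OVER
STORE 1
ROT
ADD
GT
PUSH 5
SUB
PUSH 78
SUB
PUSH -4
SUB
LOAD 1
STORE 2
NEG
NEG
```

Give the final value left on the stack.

PUSH 6   [6]
PUSH -4  [6, -4]
PUSH 4   [6, -4, 4]
OVER     [6, -4, 4, -4]
EQ       [6, -4, 0]
OVER     [6, -4, 0, -4]
STORE 1  [6, -4, 0]
ROT      [-4, 0, 6]
ADD      [-4, 6]
GT       [0]
PUSH 5   [0, 5]
SUB      [-5]
PUSH 78  [-5, 78]
SUB      [-83]
PUSH -4  [-83, -4]
SUB      [-79]
LOAD 1   [-79, -4]
STORE 2  [-79]
NEG      [79]
NEG      [-79]

-79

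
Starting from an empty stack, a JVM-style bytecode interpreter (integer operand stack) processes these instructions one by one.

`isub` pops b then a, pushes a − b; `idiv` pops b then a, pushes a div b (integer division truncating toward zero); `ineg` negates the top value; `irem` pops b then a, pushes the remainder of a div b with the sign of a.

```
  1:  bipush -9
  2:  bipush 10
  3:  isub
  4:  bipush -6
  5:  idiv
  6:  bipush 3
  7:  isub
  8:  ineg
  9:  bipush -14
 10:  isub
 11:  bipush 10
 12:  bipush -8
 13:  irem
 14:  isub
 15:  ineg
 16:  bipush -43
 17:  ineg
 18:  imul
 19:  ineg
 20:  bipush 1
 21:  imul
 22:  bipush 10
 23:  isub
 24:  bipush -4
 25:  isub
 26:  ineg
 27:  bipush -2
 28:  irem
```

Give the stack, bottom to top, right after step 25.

[510]

bipush -9  -> -9
bipush 10  -> -9 10
isub       -> -19
bipush -6  -> -19 -6
idiv       -> 3
bipush 3   -> 3 3
isub       -> 0
ineg       -> 0
bipush -14 -> 0 -14
isub       -> 14
bipush 10  -> 14 10
bipush -8  -> 14 10 -8
irem       -> 14 2
isub       -> 12
ineg       -> -12
bipush -43 -> -12 -43
ineg       -> -12 43
imul       -> -516
ineg       -> 516
bipush 1   -> 516 1
imul       -> 516
bipush 10  -> 516 10
isub       -> 506
bipush -4  -> 506 -4
isub       -> 510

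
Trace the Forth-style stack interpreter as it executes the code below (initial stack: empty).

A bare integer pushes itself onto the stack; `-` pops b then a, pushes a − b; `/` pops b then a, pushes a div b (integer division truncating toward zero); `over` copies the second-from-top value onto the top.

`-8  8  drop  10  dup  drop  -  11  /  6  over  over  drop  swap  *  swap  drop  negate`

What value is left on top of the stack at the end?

6

-8     → -8
8      → -8 8
drop   → -8
10     → -8 10
dup    → -8 10 10
drop   → -8 10
-      → -18
11     → -18 11
/      → -1
6      → -1 6
over   → -1 6 -1
over   → -1 6 -1 6
drop   → -1 6 -1
swap   → -1 -1 6
*      → -1 -6
swap   → -6 -1
drop   → -6
negate → 6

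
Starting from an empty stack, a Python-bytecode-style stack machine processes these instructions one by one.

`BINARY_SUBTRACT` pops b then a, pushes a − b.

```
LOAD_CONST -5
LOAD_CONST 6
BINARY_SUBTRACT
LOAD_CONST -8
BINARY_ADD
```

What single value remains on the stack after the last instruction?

LOAD_CONST -5   → -5
LOAD_CONST 6    → -5 6
BINARY_SUBTRACT → -11
LOAD_CONST -8   → -11 -8
BINARY_ADD      → -19

-19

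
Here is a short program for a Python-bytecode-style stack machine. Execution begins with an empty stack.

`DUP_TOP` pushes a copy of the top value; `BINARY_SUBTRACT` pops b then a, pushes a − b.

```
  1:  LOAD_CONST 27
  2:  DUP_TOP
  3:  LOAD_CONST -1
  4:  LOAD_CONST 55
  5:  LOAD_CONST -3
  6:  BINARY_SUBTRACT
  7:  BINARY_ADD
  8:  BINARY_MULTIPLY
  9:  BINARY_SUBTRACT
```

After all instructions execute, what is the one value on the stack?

LOAD_CONST 27   : 27
DUP_TOP         : 27 27
LOAD_CONST -1   : 27 27 -1
LOAD_CONST 55   : 27 27 -1 55
LOAD_CONST -3   : 27 27 -1 55 -3
BINARY_SUBTRACT : 27 27 -1 58
BINARY_ADD      : 27 27 57
BINARY_MULTIPLY : 27 1539
BINARY_SUBTRACT : -1512

-1512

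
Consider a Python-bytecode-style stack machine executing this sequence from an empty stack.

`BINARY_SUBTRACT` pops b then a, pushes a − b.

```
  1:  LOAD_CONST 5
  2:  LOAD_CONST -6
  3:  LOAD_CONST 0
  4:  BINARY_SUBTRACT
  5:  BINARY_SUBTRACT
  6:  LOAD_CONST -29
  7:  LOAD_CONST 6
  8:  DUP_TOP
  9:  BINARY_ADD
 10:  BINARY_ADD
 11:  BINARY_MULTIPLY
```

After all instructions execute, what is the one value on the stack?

LOAD_CONST 5    : [5]
LOAD_CONST -6   : [5, -6]
LOAD_CONST 0    : [5, -6, 0]
BINARY_SUBTRACT : [5, -6]
BINARY_SUBTRACT : [11]
LOAD_CONST -29  : [11, -29]
LOAD_CONST 6    : [11, -29, 6]
DUP_TOP         : [11, -29, 6, 6]
BINARY_ADD      : [11, -29, 12]
BINARY_ADD      : [11, -17]
BINARY_MULTIPLY : [-187]

-187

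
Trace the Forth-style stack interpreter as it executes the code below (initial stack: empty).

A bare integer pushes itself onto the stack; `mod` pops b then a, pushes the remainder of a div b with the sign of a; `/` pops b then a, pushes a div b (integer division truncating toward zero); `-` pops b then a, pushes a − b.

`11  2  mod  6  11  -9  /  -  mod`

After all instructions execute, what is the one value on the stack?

11  → [11]
2   → [11, 2]
mod → [1]
6   → [1, 6]
11  → [1, 6, 11]
-9  → [1, 6, 11, -9]
/   → [1, 6, -1]
-   → [1, 7]
mod → [1]

1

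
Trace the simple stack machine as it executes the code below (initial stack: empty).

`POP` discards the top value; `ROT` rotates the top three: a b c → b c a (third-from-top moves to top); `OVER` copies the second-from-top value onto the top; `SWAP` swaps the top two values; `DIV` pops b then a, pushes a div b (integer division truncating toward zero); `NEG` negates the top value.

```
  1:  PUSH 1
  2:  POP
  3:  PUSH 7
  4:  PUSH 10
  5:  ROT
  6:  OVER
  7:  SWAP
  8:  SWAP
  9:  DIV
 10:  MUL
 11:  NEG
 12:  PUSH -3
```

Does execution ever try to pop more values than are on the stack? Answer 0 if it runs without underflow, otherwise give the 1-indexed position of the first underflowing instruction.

PUSH 1  -> 1
POP     -> (empty)
PUSH 7  -> 7
PUSH 10 -> 7 10
ROT  — needs 3 operands, stack has 2 → underflow

5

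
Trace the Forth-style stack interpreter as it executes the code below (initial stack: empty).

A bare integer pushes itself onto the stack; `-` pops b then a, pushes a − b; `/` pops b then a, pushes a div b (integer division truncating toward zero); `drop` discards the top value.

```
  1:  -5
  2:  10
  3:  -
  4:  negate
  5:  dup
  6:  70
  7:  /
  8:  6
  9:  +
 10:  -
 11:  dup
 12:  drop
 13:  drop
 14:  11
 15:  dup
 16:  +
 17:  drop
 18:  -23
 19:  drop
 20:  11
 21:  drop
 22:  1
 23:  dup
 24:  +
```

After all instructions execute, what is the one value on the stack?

2

-5     → -5
10     → -5 10
-      → -15
negate → 15
dup    → 15 15
70     → 15 15 70
/      → 15 0
6      → 15 0 6
+      → 15 6
-      → 9
dup    → 9 9
drop   → 9
drop   → (empty)
11     → 11
dup    → 11 11
+      → 22
drop   → (empty)
-23    → -23
drop   → (empty)
11     → 11
drop   → (empty)
1      → 1
dup    → 1 1
+      → 2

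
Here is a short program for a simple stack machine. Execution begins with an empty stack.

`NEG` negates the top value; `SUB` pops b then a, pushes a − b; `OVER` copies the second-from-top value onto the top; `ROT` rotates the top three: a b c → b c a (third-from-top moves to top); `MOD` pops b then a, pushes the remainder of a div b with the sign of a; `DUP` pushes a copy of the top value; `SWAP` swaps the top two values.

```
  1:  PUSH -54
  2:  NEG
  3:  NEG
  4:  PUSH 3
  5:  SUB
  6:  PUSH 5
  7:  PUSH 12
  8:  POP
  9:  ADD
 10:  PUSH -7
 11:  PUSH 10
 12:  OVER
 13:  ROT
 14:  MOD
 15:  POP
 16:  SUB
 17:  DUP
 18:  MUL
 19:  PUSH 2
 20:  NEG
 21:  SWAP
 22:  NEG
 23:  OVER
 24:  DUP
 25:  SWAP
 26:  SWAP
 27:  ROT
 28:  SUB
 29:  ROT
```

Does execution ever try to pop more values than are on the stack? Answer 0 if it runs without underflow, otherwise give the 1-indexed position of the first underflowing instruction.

PUSH -54 → [-54]
NEG      → [54]
NEG      → [-54]
PUSH 3   → [-54, 3]
SUB      → [-57]
PUSH 5   → [-57, 5]
PUSH 12  → [-57, 5, 12]
POP      → [-57, 5]
ADD      → [-52]
PUSH -7  → [-52, -7]
PUSH 10  → [-52, -7, 10]
OVER     → [-52, -7, 10, -7]
ROT      → [-52, 10, -7, -7]
MOD      → [-52, 10, 0]
POP      → [-52, 10]
SUB      → [-62]
DUP      → [-62, -62]
MUL      → [3844]
PUSH 2   → [3844, 2]
NEG      → [3844, -2]
SWAP     → [-2, 3844]
NEG      → [-2, -3844]
OVER     → [-2, -3844, -2]
DUP      → [-2, -3844, -2, -2]
SWAP     → [-2, -3844, -2, -2]
SWAP     → [-2, -3844, -2, -2]
ROT      → [-2, -2, -2, -3844]
SUB      → [-2, -2, 3842]
ROT      → [-2, 3842, -2]

0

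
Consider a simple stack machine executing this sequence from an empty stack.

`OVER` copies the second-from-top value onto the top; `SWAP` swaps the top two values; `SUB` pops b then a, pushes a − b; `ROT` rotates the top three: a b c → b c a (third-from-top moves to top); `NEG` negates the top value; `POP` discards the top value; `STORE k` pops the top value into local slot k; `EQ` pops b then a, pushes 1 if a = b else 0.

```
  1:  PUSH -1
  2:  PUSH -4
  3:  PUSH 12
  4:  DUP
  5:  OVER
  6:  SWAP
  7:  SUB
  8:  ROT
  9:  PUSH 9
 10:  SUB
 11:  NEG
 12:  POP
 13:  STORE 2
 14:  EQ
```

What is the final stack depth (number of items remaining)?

PUSH -1 → -1
PUSH -4 → -1 -4
PUSH 12 → -1 -4 12
DUP     → -1 -4 12 12
OVER    → -1 -4 12 12 12
SWAP    → -1 -4 12 12 12
SUB     → -1 -4 12 0
ROT     → -1 12 0 -4
PUSH 9  → -1 12 0 -4 9
SUB     → -1 12 0 -13
NEG     → -1 12 0 13
POP     → -1 12 0
STORE 2 → -1 12
EQ      → 0

1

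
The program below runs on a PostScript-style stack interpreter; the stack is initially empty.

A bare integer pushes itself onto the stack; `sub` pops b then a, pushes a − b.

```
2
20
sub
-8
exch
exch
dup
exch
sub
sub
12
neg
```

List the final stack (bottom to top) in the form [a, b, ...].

2    -> 2
20   -> 2 20
sub  -> -18
-8   -> -18 -8
exch -> -8 -18
exch -> -18 -8
dup  -> -18 -8 -8
exch -> -18 -8 -8
sub  -> -18 0
sub  -> -18
12   -> -18 12
neg  -> -18 -12

[-18, -12]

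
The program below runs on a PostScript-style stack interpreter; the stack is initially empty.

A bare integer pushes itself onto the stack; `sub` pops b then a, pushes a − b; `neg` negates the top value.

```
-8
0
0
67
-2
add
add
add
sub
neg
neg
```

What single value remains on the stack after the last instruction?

-73

-8  → [-8]
0   → [-8, 0]
0   → [-8, 0, 0]
67  → [-8, 0, 0, 67]
-2  → [-8, 0, 0, 67, -2]
add → [-8, 0, 0, 65]
add → [-8, 0, 65]
add → [-8, 65]
sub → [-73]
neg → [73]
neg → [-73]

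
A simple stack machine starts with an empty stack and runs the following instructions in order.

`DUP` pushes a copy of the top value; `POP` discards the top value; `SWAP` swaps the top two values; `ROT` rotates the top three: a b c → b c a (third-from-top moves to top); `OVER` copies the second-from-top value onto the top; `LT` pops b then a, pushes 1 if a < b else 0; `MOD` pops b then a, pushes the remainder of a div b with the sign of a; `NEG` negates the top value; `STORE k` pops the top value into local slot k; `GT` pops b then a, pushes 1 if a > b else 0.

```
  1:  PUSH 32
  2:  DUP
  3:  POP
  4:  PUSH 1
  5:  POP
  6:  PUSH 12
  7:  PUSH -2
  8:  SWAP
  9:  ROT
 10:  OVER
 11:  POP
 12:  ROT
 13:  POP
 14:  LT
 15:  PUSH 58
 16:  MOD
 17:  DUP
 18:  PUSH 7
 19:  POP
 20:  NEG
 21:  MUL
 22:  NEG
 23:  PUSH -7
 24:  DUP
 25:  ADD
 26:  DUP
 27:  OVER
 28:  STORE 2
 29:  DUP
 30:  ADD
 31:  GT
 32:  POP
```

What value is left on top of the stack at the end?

1

PUSH 32 : 32
DUP     : 32 32
POP     : 32
PUSH 1  : 32 1
POP     : 32
PUSH 12 : 32 12
PUSH -2 : 32 12 -2
SWAP    : 32 -2 12
ROT     : -2 12 32
OVER    : -2 12 32 12
POP     : -2 12 32
ROT     : 12 32 -2
POP     : 12 32
LT      : 1
PUSH 58 : 1 58
MOD     : 1
DUP     : 1 1
PUSH 7  : 1 1 7
POP     : 1 1
NEG     : 1 -1
MUL     : -1
NEG     : 1
PUSH -7 : 1 -7
DUP     : 1 -7 -7
ADD     : 1 -14
DUP     : 1 -14 -14
OVER    : 1 -14 -14 -14
STORE 2 : 1 -14 -14
DUP     : 1 -14 -14 -14
ADD     : 1 -14 -28
GT      : 1 1
POP     : 1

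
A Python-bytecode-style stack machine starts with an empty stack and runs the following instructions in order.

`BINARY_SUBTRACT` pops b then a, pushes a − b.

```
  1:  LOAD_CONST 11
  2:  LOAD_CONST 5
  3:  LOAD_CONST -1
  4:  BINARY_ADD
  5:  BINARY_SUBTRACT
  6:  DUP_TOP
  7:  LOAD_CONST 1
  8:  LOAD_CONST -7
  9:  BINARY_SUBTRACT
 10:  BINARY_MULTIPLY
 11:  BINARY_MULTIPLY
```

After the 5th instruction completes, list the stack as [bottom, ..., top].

[7]

LOAD_CONST 11   -> [11]
LOAD_CONST 5    -> [11, 5]
LOAD_CONST -1   -> [11, 5, -1]
BINARY_ADD      -> [11, 4]
BINARY_SUBTRACT -> [7]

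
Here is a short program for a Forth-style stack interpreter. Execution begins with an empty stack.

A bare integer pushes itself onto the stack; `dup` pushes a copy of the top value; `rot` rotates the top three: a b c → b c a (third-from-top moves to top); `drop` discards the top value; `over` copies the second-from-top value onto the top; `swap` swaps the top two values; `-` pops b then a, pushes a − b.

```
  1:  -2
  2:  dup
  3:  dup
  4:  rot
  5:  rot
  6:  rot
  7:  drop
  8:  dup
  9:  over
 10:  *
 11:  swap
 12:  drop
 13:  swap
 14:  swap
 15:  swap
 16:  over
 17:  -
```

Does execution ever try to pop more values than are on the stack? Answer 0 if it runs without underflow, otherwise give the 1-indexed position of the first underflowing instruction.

0

-2   : -2
dup  : -2 -2
dup  : -2 -2 -2
rot  : -2 -2 -2
rot  : -2 -2 -2
rot  : -2 -2 -2
drop : -2 -2
dup  : -2 -2 -2
over : -2 -2 -2 -2
*    : -2 -2 4
swap : -2 4 -2
drop : -2 4
swap : 4 -2
swap : -2 4
swap : 4 -2
over : 4 -2 4
-    : 4 -6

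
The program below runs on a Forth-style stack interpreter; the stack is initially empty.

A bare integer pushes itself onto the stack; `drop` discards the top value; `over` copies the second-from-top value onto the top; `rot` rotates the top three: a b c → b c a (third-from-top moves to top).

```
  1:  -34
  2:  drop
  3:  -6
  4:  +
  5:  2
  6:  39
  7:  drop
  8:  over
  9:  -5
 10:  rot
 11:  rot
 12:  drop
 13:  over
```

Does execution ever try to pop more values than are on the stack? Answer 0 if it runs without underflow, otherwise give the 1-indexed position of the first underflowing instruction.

4

-34  → -34
drop → (empty)
-6   → -6
+  — needs 2 operands, stack has 1 → underflow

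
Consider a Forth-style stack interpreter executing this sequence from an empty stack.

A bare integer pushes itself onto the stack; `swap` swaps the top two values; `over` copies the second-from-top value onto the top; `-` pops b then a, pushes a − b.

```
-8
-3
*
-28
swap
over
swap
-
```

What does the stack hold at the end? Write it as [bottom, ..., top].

[-28, -52]

-8   → -8
-3   → -8 -3
*    → 24
-28  → 24 -28
swap → -28 24
over → -28 24 -28
swap → -28 -28 24
-    → -28 -52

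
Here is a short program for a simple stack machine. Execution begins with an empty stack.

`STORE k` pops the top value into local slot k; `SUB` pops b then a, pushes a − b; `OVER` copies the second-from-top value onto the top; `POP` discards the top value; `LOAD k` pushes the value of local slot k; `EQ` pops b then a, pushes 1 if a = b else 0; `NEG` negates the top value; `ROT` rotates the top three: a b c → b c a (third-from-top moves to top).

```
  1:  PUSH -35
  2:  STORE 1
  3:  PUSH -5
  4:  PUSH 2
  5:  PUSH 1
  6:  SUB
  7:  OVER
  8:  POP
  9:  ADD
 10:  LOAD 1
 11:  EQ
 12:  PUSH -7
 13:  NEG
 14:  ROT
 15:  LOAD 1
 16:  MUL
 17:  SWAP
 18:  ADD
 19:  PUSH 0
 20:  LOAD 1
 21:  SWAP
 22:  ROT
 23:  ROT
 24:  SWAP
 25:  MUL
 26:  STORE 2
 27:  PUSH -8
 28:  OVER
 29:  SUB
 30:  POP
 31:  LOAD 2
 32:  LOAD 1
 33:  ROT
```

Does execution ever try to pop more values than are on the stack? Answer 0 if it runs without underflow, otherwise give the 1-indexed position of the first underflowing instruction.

PUSH -35 -> -35
STORE 1  -> (empty)
PUSH -5  -> -5
PUSH 2   -> -5 2
PUSH 1   -> -5 2 1
SUB      -> -5 1
OVER     -> -5 1 -5
POP      -> -5 1
ADD      -> -4
LOAD 1   -> -4 -35
EQ       -> 0
PUSH -7  -> 0 -7
NEG      -> 0 7
ROT  — needs 3 operands, stack has 2 → underflow

14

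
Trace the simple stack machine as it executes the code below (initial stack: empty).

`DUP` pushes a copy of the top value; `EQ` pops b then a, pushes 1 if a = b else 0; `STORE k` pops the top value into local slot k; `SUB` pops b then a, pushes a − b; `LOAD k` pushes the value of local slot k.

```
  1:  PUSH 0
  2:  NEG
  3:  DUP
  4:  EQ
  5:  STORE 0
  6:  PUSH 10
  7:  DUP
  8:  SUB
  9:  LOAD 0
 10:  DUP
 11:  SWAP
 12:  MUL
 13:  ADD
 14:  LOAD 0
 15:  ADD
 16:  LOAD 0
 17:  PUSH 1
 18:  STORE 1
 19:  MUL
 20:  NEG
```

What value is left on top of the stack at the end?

PUSH 0   [0]
NEG      [0]
DUP      [0, 0]
EQ       [1]
STORE 0  []
PUSH 10  [10]
DUP      [10, 10]
SUB      [0]
LOAD 0   [0, 1]
DUP      [0, 1, 1]
SWAP     [0, 1, 1]
MUL      [0, 1]
ADD      [1]
LOAD 0   [1, 1]
ADD      [2]
LOAD 0   [2, 1]
PUSH 1   [2, 1, 1]
STORE 1  [2, 1]
MUL      [2]
NEG      [-2]

-2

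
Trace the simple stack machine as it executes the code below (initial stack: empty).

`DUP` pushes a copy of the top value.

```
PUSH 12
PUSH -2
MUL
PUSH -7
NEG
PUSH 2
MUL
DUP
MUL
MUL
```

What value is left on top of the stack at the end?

PUSH 12  [12]
PUSH -2  [12, -2]
MUL      [-24]
PUSH -7  [-24, -7]
NEG      [-24, 7]
PUSH 2   [-24, 7, 2]
MUL      [-24, 14]
DUP      [-24, 14, 14]
MUL      [-24, 196]
MUL      [-4704]

-4704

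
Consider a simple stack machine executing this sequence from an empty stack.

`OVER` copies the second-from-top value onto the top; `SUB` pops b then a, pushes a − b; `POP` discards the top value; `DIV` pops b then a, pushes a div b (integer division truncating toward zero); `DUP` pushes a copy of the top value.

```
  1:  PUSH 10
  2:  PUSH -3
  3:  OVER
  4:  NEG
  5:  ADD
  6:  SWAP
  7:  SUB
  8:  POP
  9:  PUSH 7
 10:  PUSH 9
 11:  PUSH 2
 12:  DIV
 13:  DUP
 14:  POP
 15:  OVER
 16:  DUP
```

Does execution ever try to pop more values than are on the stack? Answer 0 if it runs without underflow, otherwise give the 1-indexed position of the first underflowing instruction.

0

PUSH 10 -> 10
PUSH -3 -> 10 -3
OVER    -> 10 -3 10
NEG     -> 10 -3 -10
ADD     -> 10 -13
SWAP    -> -13 10
SUB     -> -23
POP     -> (empty)
PUSH 7  -> 7
PUSH 9  -> 7 9
PUSH 2  -> 7 9 2
DIV     -> 7 4
DUP     -> 7 4 4
POP     -> 7 4
OVER    -> 7 4 7
DUP     -> 7 4 7 7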